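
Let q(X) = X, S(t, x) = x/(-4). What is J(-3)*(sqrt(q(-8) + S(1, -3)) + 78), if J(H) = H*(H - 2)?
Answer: 1170 + 15*I*sqrt(29)/2 ≈ 1170.0 + 40.389*I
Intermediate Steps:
S(t, x) = -x/4 (S(t, x) = x*(-1/4) = -x/4)
J(H) = H*(-2 + H)
J(-3)*(sqrt(q(-8) + S(1, -3)) + 78) = (-3*(-2 - 3))*(sqrt(-8 - 1/4*(-3)) + 78) = (-3*(-5))*(sqrt(-8 + 3/4) + 78) = 15*(sqrt(-29/4) + 78) = 15*(I*sqrt(29)/2 + 78) = 15*(78 + I*sqrt(29)/2) = 1170 + 15*I*sqrt(29)/2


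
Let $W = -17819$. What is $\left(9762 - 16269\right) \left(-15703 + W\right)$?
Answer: $218127654$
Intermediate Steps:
$\left(9762 - 16269\right) \left(-15703 + W\right) = \left(9762 - 16269\right) \left(-15703 - 17819\right) = \left(-6507\right) \left(-33522\right) = 218127654$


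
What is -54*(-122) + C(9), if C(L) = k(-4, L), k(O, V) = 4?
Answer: 6592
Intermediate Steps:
C(L) = 4
-54*(-122) + C(9) = -54*(-122) + 4 = 6588 + 4 = 6592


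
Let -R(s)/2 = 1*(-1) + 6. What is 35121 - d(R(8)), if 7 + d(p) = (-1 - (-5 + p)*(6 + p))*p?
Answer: 34518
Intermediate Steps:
R(s) = -10 (R(s) = -2*(1*(-1) + 6) = -2*(-1 + 6) = -2*5 = -10)
d(p) = -7 + p*(-1 - (-5 + p)*(6 + p)) (d(p) = -7 + (-1 - (-5 + p)*(6 + p))*p = -7 + p*(-1 - (-5 + p)*(6 + p)))
35121 - d(R(8)) = 35121 - (-7 - 1*(-10)² - 1*(-10)³ + 29*(-10)) = 35121 - (-7 - 1*100 - 1*(-1000) - 290) = 35121 - (-7 - 100 + 1000 - 290) = 35121 - 1*603 = 35121 - 603 = 34518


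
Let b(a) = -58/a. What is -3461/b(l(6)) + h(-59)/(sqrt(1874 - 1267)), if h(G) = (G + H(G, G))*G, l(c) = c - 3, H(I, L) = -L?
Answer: 10383/58 ≈ 179.02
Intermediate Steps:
l(c) = -3 + c
h(G) = 0 (h(G) = (G - G)*G = 0*G = 0)
-3461/b(l(6)) + h(-59)/(sqrt(1874 - 1267)) = -3461/((-58/(-3 + 6))) + 0/(sqrt(1874 - 1267)) = -3461/((-58/3)) + 0/(sqrt(607)) = -3461/((-58*1/3)) + 0*(sqrt(607)/607) = -3461/(-58/3) + 0 = -3461*(-3/58) + 0 = 10383/58 + 0 = 10383/58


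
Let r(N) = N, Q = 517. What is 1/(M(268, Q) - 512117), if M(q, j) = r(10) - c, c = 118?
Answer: -1/512225 ≈ -1.9523e-6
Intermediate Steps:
M(q, j) = -108 (M(q, j) = 10 - 1*118 = 10 - 118 = -108)
1/(M(268, Q) - 512117) = 1/(-108 - 512117) = 1/(-512225) = -1/512225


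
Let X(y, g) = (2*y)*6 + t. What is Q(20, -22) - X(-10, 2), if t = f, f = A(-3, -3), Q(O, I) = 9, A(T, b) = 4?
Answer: 125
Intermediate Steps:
f = 4
t = 4
X(y, g) = 4 + 12*y (X(y, g) = (2*y)*6 + 4 = 12*y + 4 = 4 + 12*y)
Q(20, -22) - X(-10, 2) = 9 - (4 + 12*(-10)) = 9 - (4 - 120) = 9 - 1*(-116) = 9 + 116 = 125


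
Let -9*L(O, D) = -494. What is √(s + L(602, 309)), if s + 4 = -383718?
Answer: 2*I*√863251/3 ≈ 619.41*I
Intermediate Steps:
s = -383722 (s = -4 - 383718 = -383722)
L(O, D) = 494/9 (L(O, D) = -⅑*(-494) = 494/9)
√(s + L(602, 309)) = √(-383722 + 494/9) = √(-3453004/9) = 2*I*√863251/3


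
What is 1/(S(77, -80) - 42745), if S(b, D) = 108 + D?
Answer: -1/42717 ≈ -2.3410e-5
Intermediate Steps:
1/(S(77, -80) - 42745) = 1/((108 - 80) - 42745) = 1/(28 - 42745) = 1/(-42717) = -1/42717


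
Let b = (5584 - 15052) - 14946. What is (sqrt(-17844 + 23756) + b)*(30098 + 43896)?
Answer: -1806489516 + 147988*sqrt(1478) ≈ -1.8008e+9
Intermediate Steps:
b = -24414 (b = -9468 - 14946 = -24414)
(sqrt(-17844 + 23756) + b)*(30098 + 43896) = (sqrt(-17844 + 23756) - 24414)*(30098 + 43896) = (sqrt(5912) - 24414)*73994 = (2*sqrt(1478) - 24414)*73994 = (-24414 + 2*sqrt(1478))*73994 = -1806489516 + 147988*sqrt(1478)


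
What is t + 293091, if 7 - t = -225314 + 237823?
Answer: 280589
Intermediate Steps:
t = -12502 (t = 7 - (-225314 + 237823) = 7 - 1*12509 = 7 - 12509 = -12502)
t + 293091 = -12502 + 293091 = 280589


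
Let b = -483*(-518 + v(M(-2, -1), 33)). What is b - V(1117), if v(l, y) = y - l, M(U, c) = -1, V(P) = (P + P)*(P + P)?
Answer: -4756984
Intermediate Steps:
V(P) = 4*P**2 (V(P) = (2*P)*(2*P) = 4*P**2)
b = 233772 (b = -483*(-518 + (33 - 1*(-1))) = -483*(-518 + (33 + 1)) = -483*(-518 + 34) = -483*(-484) = 233772)
b - V(1117) = 233772 - 4*1117**2 = 233772 - 4*1247689 = 233772 - 1*4990756 = 233772 - 4990756 = -4756984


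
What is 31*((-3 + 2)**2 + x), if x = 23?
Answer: 744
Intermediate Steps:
31*((-3 + 2)**2 + x) = 31*((-3 + 2)**2 + 23) = 31*((-1)**2 + 23) = 31*(1 + 23) = 31*24 = 744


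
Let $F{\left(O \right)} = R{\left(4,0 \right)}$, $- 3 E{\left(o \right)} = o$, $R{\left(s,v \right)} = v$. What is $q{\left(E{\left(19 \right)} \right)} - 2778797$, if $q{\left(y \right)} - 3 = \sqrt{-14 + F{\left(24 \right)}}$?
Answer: $-2778794 + i \sqrt{14} \approx -2.7788 \cdot 10^{6} + 3.7417 i$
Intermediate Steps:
$E{\left(o \right)} = - \frac{o}{3}$
$F{\left(O \right)} = 0$
$q{\left(y \right)} = 3 + i \sqrt{14}$ ($q{\left(y \right)} = 3 + \sqrt{-14 + 0} = 3 + \sqrt{-14} = 3 + i \sqrt{14}$)
$q{\left(E{\left(19 \right)} \right)} - 2778797 = \left(3 + i \sqrt{14}\right) - 2778797 = -2778794 + i \sqrt{14}$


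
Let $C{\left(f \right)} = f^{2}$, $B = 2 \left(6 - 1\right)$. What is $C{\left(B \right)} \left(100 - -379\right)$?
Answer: $47900$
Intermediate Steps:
$B = 10$ ($B = 2 \cdot 5 = 10$)
$C{\left(B \right)} \left(100 - -379\right) = 10^{2} \left(100 - -379\right) = 100 \left(100 + 379\right) = 100 \cdot 479 = 47900$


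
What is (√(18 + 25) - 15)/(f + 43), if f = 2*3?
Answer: -15/49 + √43/49 ≈ -0.17230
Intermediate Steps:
f = 6
(√(18 + 25) - 15)/(f + 43) = (√(18 + 25) - 15)/(6 + 43) = (√43 - 15)/49 = (-15 + √43)/49 = -15/49 + √43/49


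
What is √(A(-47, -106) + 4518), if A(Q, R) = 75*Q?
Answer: √993 ≈ 31.512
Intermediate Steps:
√(A(-47, -106) + 4518) = √(75*(-47) + 4518) = √(-3525 + 4518) = √993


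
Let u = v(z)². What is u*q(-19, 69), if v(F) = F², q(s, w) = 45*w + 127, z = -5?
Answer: 2020000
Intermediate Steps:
q(s, w) = 127 + 45*w
u = 625 (u = ((-5)²)² = 25² = 625)
u*q(-19, 69) = 625*(127 + 45*69) = 625*(127 + 3105) = 625*3232 = 2020000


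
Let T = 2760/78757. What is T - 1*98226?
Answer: -7735982322/78757 ≈ -98226.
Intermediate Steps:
T = 2760/78757 (T = 2760*(1/78757) = 2760/78757 ≈ 0.035044)
T - 1*98226 = 2760/78757 - 1*98226 = 2760/78757 - 98226 = -7735982322/78757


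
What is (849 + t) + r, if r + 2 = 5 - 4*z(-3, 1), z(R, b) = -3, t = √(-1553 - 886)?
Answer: 864 + 3*I*√271 ≈ 864.0 + 49.386*I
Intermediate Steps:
t = 3*I*√271 (t = √(-2439) = 3*I*√271 ≈ 49.386*I)
r = 15 (r = -2 + (5 - 4*(-3)) = -2 + (5 + 12) = -2 + 17 = 15)
(849 + t) + r = (849 + 3*I*√271) + 15 = 864 + 3*I*√271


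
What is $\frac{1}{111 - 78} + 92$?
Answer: $\frac{3037}{33} \approx 92.03$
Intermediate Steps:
$\frac{1}{111 - 78} + 92 = \frac{1}{33} + 92 = \frac{3037}{33}$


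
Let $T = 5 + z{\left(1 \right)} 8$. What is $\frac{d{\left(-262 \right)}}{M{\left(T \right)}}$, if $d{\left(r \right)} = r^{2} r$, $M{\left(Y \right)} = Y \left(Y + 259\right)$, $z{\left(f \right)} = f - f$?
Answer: $- \frac{2248091}{165} \approx -13625.0$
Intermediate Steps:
$z{\left(f \right)} = 0$
$T = 5$ ($T = 5 + 0 \cdot 8 = 5 + 0 = 5$)
$M{\left(Y \right)} = Y \left(259 + Y\right)$
$d{\left(r \right)} = r^{3}$
$\frac{d{\left(-262 \right)}}{M{\left(T \right)}} = \frac{\left(-262\right)^{3}}{5 \left(259 + 5\right)} = - \frac{17984728}{5 \cdot 264} = - \frac{17984728}{1320} = \left(-17984728\right) \frac{1}{1320} = - \frac{2248091}{165}$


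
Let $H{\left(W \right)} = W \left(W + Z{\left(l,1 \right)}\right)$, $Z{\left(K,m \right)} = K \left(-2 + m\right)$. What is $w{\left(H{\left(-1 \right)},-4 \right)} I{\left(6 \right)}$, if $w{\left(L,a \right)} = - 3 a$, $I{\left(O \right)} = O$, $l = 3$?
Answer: $72$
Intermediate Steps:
$H{\left(W \right)} = W \left(-3 + W\right)$ ($H{\left(W \right)} = W \left(W + 3 \left(-2 + 1\right)\right) = W \left(W + 3 \left(-1\right)\right) = W \left(W - 3\right) = W \left(-3 + W\right)$)
$w{\left(H{\left(-1 \right)},-4 \right)} I{\left(6 \right)} = \left(-3\right) \left(-4\right) 6 = 12 \cdot 6 = 72$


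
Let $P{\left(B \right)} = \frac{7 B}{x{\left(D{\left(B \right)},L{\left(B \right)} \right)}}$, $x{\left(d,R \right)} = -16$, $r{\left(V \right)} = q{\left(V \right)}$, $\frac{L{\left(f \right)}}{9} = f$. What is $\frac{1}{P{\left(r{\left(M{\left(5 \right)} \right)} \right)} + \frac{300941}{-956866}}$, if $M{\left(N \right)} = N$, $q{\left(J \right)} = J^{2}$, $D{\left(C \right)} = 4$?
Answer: $- \frac{7654928}{86133303} \approx -0.088873$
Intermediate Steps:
$L{\left(f \right)} = 9 f$
$r{\left(V \right)} = V^{2}$
$P{\left(B \right)} = - \frac{7 B}{16}$ ($P{\left(B \right)} = \frac{7 B}{-16} = 7 B \left(- \frac{1}{16}\right) = - \frac{7 B}{16}$)
$\frac{1}{P{\left(r{\left(M{\left(5 \right)} \right)} \right)} + \frac{300941}{-956866}} = \frac{1}{- \frac{7 \cdot 5^{2}}{16} + \frac{300941}{-956866}} = \frac{1}{\left(- \frac{7}{16}\right) 25 + 300941 \left(- \frac{1}{956866}\right)} = \frac{1}{- \frac{175}{16} - \frac{300941}{956866}} = \frac{1}{- \frac{86133303}{7654928}} = - \frac{7654928}{86133303}$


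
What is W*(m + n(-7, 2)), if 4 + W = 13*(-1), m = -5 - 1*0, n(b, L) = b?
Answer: 204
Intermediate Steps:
m = -5 (m = -5 + 0 = -5)
W = -17 (W = -4 + 13*(-1) = -4 - 13 = -17)
W*(m + n(-7, 2)) = -17*(-5 - 7) = -17*(-12) = 204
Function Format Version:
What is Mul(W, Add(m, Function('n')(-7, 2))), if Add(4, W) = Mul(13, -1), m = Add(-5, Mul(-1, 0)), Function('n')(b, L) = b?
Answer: 204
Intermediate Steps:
m = -5 (m = Add(-5, 0) = -5)
W = -17 (W = Add(-4, Mul(13, -1)) = Add(-4, -13) = -17)
Mul(W, Add(m, Function('n')(-7, 2))) = Mul(-17, Add(-5, -7)) = Mul(-17, -12) = 204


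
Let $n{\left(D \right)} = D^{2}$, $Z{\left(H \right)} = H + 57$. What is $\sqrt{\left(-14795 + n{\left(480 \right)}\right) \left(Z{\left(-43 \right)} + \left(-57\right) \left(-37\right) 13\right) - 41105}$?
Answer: $5 \sqrt{236568786} \approx 76904.0$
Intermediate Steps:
$Z{\left(H \right)} = 57 + H$
$\sqrt{\left(-14795 + n{\left(480 \right)}\right) \left(Z{\left(-43 \right)} + \left(-57\right) \left(-37\right) 13\right) - 41105} = \sqrt{\left(-14795 + 480^{2}\right) \left(\left(57 - 43\right) + \left(-57\right) \left(-37\right) 13\right) - 41105} = \sqrt{\left(-14795 + 230400\right) \left(14 + 2109 \cdot 13\right) - 41105} = \sqrt{215605 \left(14 + 27417\right) - 41105} = \sqrt{215605 \cdot 27431 - 41105} = \sqrt{5914260755 - 41105} = \sqrt{5914219650} = 5 \sqrt{236568786}$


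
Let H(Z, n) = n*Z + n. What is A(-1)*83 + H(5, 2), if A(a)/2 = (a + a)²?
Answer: 676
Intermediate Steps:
A(a) = 8*a² (A(a) = 2*(a + a)² = 2*(2*a)² = 2*(4*a²) = 8*a²)
H(Z, n) = n + Z*n (H(Z, n) = Z*n + n = n + Z*n)
A(-1)*83 + H(5, 2) = (8*(-1)²)*83 + 2*(1 + 5) = (8*1)*83 + 2*6 = 8*83 + 12 = 664 + 12 = 676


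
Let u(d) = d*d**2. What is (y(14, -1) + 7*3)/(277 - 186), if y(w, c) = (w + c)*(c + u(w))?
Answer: 35680/91 ≈ 392.09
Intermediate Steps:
u(d) = d**3
y(w, c) = (c + w)*(c + w**3) (y(w, c) = (w + c)*(c + w**3) = (c + w)*(c + w**3))
(y(14, -1) + 7*3)/(277 - 186) = (((-1)**2 + 14**4 - 1*14 - 1*14**3) + 7*3)/(277 - 186) = ((1 + 38416 - 14 - 1*2744) + 21)/91 = ((1 + 38416 - 14 - 2744) + 21)*(1/91) = (35659 + 21)*(1/91) = 35680*(1/91) = 35680/91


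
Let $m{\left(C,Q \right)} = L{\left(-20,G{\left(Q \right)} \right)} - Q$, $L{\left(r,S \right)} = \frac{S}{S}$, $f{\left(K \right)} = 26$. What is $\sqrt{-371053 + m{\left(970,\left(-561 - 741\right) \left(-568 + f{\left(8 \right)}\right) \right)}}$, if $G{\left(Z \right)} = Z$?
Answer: $16 i \sqrt{4206} \approx 1037.7 i$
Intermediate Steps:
$L{\left(r,S \right)} = 1$
$m{\left(C,Q \right)} = 1 - Q$
$\sqrt{-371053 + m{\left(970,\left(-561 - 741\right) \left(-568 + f{\left(8 \right)}\right) \right)}} = \sqrt{-371053 + \left(1 - \left(-561 - 741\right) \left(-568 + 26\right)\right)} = \sqrt{-371053 + \left(1 - \left(-1302\right) \left(-542\right)\right)} = \sqrt{-371053 + \left(1 - 705684\right)} = \sqrt{-371053 - 705683} = \sqrt{-1076736} = 16 i \sqrt{4206}$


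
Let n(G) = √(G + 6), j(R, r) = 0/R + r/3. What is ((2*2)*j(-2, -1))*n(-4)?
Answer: -4*√2/3 ≈ -1.8856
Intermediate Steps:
j(R, r) = r/3 (j(R, r) = 0 + r*(⅓) = 0 + r/3 = r/3)
n(G) = √(6 + G)
((2*2)*j(-2, -1))*n(-4) = ((2*2)*((⅓)*(-1)))*√(6 - 4) = (4*(-⅓))*√2 = -4*√2/3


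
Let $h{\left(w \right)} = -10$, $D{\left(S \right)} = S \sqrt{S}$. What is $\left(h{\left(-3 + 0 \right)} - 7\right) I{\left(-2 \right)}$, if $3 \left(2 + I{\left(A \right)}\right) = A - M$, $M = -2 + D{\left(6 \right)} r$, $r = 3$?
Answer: $34 + 102 \sqrt{6} \approx 283.85$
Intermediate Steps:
$D{\left(S \right)} = S^{\frac{3}{2}}$
$M = -2 + 18 \sqrt{6}$ ($M = -2 + 6^{\frac{3}{2}} \cdot 3 = -2 + 6 \sqrt{6} \cdot 3 = -2 + 18 \sqrt{6} \approx 42.091$)
$I{\left(A \right)} = - \frac{4}{3} - 6 \sqrt{6} + \frac{A}{3}$ ($I{\left(A \right)} = -2 + \frac{A - \left(-2 + 18 \sqrt{6}\right)}{3} = -2 + \frac{A + \left(2 - 18 \sqrt{6}\right)}{3} = -2 + \frac{2 + A - 18 \sqrt{6}}{3} = -2 + \left(\frac{2}{3} - 6 \sqrt{6} + \frac{A}{3}\right) = - \frac{4}{3} - 6 \sqrt{6} + \frac{A}{3}$)
$\left(h{\left(-3 + 0 \right)} - 7\right) I{\left(-2 \right)} = \left(-10 - 7\right) \left(- \frac{4}{3} - 6 \sqrt{6} + \frac{1}{3} \left(-2\right)\right) = - 17 \left(- \frac{4}{3} - 6 \sqrt{6} - \frac{2}{3}\right) = - 17 \left(-2 - 6 \sqrt{6}\right) = 34 + 102 \sqrt{6}$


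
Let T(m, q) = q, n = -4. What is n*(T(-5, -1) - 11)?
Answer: 48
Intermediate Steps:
n*(T(-5, -1) - 11) = -4*(-1 - 11) = -4*(-12) = 48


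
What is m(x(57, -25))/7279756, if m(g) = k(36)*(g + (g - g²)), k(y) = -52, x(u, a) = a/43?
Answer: 36075/3365067211 ≈ 1.0720e-5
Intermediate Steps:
x(u, a) = a/43 (x(u, a) = a*(1/43) = a/43)
m(g) = -104*g + 52*g² (m(g) = -52*(g + (g - g²)) = -52*(-g² + 2*g) = -104*g + 52*g²)
m(x(57, -25))/7279756 = (52*((1/43)*(-25))*(-2 + (1/43)*(-25)))/7279756 = (52*(-25/43)*(-2 - 25/43))*(1/7279756) = (52*(-25/43)*(-111/43))*(1/7279756) = (144300/1849)*(1/7279756) = 36075/3365067211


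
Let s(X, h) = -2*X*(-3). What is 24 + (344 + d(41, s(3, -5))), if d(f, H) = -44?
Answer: 324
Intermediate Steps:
s(X, h) = 6*X
24 + (344 + d(41, s(3, -5))) = 24 + (344 - 44) = 24 + 300 = 324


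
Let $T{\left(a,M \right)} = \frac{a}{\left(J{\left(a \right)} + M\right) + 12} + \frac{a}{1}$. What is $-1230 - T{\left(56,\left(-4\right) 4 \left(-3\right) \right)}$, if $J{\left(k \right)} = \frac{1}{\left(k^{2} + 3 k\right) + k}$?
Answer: $- \frac{259447046}{201601} \approx -1286.9$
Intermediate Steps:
$J{\left(k \right)} = \frac{1}{k^{2} + 4 k}$
$T{\left(a,M \right)} = a + \frac{a}{12 + M + \frac{1}{a \left(4 + a\right)}}$ ($T{\left(a,M \right)} = \frac{a}{\left(\frac{1}{a \left(4 + a\right)} + M\right) + 12} + \frac{a}{1} = \frac{a}{\left(M + \frac{1}{a \left(4 + a\right)}\right) + 12} + a 1 = \frac{a}{12 + M + \frac{1}{a \left(4 + a\right)}} + a = a + \frac{a}{12 + M + \frac{1}{a \left(4 + a\right)}}$)
$-1230 - T{\left(56,\left(-4\right) 4 \left(-3\right) \right)} = -1230 - \frac{56 \left(1 + 56 \left(4 + 56\right) \left(13 + \left(-4\right) 4 \left(-3\right)\right)\right)}{1 + 56 \left(4 + 56\right) \left(12 + \left(-4\right) 4 \left(-3\right)\right)} = -1230 - \frac{56 \left(1 + 56 \cdot 60 \left(13 - -48\right)\right)}{1 + 56 \cdot 60 \left(12 - -48\right)} = -1230 - \frac{56 \left(1 + 56 \cdot 60 \left(13 + 48\right)\right)}{1 + 56 \cdot 60 \left(12 + 48\right)} = -1230 - \frac{56 \left(1 + 56 \cdot 60 \cdot 61\right)}{1 + 56 \cdot 60 \cdot 60} = -1230 - \frac{56 \left(1 + 204960\right)}{1 + 201600} = -1230 - 56 \cdot \frac{1}{201601} \cdot 204961 = -1230 - \frac{11477816}{201601} = - \frac{259447046}{201601}$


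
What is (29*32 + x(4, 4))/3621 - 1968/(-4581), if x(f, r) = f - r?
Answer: 1264144/1843089 ≈ 0.68588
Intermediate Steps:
(29*32 + x(4, 4))/3621 - 1968/(-4581) = (29*32 + (4 - 1*4))/3621 - 1968/(-4581) = (928 + (4 - 4))*(1/3621) - 1968*(-1/4581) = (928 + 0)*(1/3621) + 656/1527 = 928*(1/3621) + 656/1527 = 928/3621 + 656/1527 = 1264144/1843089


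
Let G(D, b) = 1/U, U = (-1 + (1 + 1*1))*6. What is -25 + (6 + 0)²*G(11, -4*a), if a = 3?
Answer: -19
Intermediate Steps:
U = 6 (U = (-1 + (1 + 1))*6 = (-1 + 2)*6 = 1*6 = 6)
G(D, b) = ⅙ (G(D, b) = 1/6 = ⅙)
-25 + (6 + 0)²*G(11, -4*a) = -25 + (6 + 0)²*(⅙) = -25 + 6²*(⅙) = -25 + 36*(⅙) = -25 + 6 = -19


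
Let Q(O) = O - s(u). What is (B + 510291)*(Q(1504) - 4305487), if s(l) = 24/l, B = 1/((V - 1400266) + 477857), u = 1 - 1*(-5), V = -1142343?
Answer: -4534785560507907197/2064752 ≈ -2.1963e+12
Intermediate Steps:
u = 6 (u = 1 + 5 = 6)
B = -1/2064752 (B = 1/((-1142343 - 1400266) + 477857) = 1/(-2542609 + 477857) = 1/(-2064752) = -1/2064752 ≈ -4.8432e-7)
Q(O) = -4 + O (Q(O) = O - 24/6 = O - 1*4 = O - 4 = -4 + O)
(B + 510291)*(Q(1504) - 4305487) = (-1/2064752 + 510291)*((-4 + 1504) - 4305487) = 1053624362831*(1500 - 4305487)/2064752 = (1053624362831/2064752)*(-4303987) = -4534785560507907197/2064752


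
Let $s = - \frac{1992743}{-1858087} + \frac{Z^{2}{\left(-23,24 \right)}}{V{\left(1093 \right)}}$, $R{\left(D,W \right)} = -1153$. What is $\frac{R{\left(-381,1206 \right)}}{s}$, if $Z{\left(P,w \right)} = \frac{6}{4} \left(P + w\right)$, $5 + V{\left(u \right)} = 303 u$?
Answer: $- \frac{2837994680284456}{2639795403911} \approx -1075.1$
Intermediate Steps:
$V{\left(u \right)} = -5 + 303 u$
$Z{\left(P,w \right)} = \frac{3 P}{2} + \frac{3 w}{2}$ ($Z{\left(P,w \right)} = 6 \cdot \frac{1}{4} \left(P + w\right) = \frac{3 \left(P + w\right)}{2} = \frac{3 P}{2} + \frac{3 w}{2}$)
$s = \frac{2639795403911}{2461400416552}$ ($s = - \frac{1992743}{-1858087} + \frac{\left(\frac{3}{2} \left(-23\right) + \frac{3}{2} \cdot 24\right)^{2}}{-5 + 303 \cdot 1093} = \left(-1992743\right) \left(- \frac{1}{1858087}\right) + \frac{\left(- \frac{69}{2} + 36\right)^{2}}{-5 + 331179} = \frac{1992743}{1858087} + \frac{\left(\frac{3}{2}\right)^{2}}{331174} = \frac{1992743}{1858087} + \frac{9}{4} \cdot \frac{1}{331174} = \frac{1992743}{1858087} + \frac{9}{1324696} = \frac{2639795403911}{2461400416552} \approx 1.0725$)
$\frac{R{\left(-381,1206 \right)}}{s} = - \frac{1153}{\frac{2639795403911}{2461400416552}} = \left(-1153\right) \frac{2461400416552}{2639795403911} = - \frac{2837994680284456}{2639795403911}$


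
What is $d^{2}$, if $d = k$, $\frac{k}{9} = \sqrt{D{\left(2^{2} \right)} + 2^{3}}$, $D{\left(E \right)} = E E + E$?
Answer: $2268$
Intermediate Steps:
$D{\left(E \right)} = E + E^{2}$ ($D{\left(E \right)} = E^{2} + E = E + E^{2}$)
$k = 18 \sqrt{7}$ ($k = 9 \sqrt{2^{2} \left(1 + 2^{2}\right) + 2^{3}} = 9 \sqrt{4 \left(1 + 4\right) + 8} = 9 \sqrt{4 \cdot 5 + 8} = 9 \sqrt{20 + 8} = 9 \sqrt{28} = 9 \cdot 2 \sqrt{7} = 18 \sqrt{7} \approx 47.624$)
$d = 18 \sqrt{7} \approx 47.624$
$d^{2} = \left(18 \sqrt{7}\right)^{2} = 2268$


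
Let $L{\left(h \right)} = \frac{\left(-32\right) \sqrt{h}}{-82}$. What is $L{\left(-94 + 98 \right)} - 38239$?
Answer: $- \frac{1567767}{41} \approx -38238.0$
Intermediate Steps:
$L{\left(h \right)} = \frac{16 \sqrt{h}}{41}$ ($L{\left(h \right)} = - 32 \sqrt{h} \left(- \frac{1}{82}\right) = \frac{16 \sqrt{h}}{41}$)
$L{\left(-94 + 98 \right)} - 38239 = \frac{16 \sqrt{-94 + 98}}{41} - 38239 = \frac{16 \sqrt{4}}{41} - 38239 = \frac{16}{41} \cdot 2 - 38239 = \frac{32}{41} - 38239 = - \frac{1567767}{41}$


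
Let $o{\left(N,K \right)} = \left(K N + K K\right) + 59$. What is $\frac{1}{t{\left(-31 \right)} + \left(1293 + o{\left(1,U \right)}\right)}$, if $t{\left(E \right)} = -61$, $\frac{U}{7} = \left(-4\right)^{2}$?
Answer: $\frac{1}{13947} \approx 7.17 \cdot 10^{-5}$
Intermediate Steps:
$U = 112$ ($U = 7 \left(-4\right)^{2} = 7 \cdot 16 = 112$)
$o{\left(N,K \right)} = 59 + K^{2} + K N$ ($o{\left(N,K \right)} = \left(K N + K^{2}\right) + 59 = \left(K^{2} + K N\right) + 59 = 59 + K^{2} + K N$)
$\frac{1}{t{\left(-31 \right)} + \left(1293 + o{\left(1,U \right)}\right)} = \frac{1}{-61 + \left(1293 + \left(59 + 112^{2} + 112 \cdot 1\right)\right)} = \frac{1}{-61 + \left(1293 + \left(59 + 12544 + 112\right)\right)} = \frac{1}{-61 + \left(1293 + 12715\right)} = \frac{1}{-61 + 14008} = \frac{1}{13947}$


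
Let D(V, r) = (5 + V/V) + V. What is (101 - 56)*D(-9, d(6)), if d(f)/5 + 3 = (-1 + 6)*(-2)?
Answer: -135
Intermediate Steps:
d(f) = -65 (d(f) = -15 + 5*((-1 + 6)*(-2)) = -15 + 5*(5*(-2)) = -15 + 5*(-10) = -15 - 50 = -65)
D(V, r) = 6 + V (D(V, r) = (5 + 1) + V = 6 + V)
(101 - 56)*D(-9, d(6)) = (101 - 56)*(6 - 9) = 45*(-3) = -135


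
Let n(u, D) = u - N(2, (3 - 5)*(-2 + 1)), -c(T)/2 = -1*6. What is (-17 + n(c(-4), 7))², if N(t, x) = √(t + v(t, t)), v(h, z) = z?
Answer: 49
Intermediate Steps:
N(t, x) = √2*√t (N(t, x) = √(t + t) = √(2*t) = √2*√t)
c(T) = 12 (c(T) = -(-2)*6 = -2*(-6) = 12)
n(u, D) = -2 + u (n(u, D) = u - √2*√2 = u - 1*2 = u - 2 = -2 + u)
(-17 + n(c(-4), 7))² = (-17 + (-2 + 12))² = (-17 + 10)² = (-7)² = 49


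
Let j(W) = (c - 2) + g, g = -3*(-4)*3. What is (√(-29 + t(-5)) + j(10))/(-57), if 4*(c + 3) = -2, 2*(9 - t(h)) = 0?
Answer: -61/114 - 2*I*√5/57 ≈ -0.53509 - 0.078459*I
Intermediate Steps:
t(h) = 9 (t(h) = 9 - ½*0 = 9 + 0 = 9)
c = -7/2 (c = -3 + (¼)*(-2) = -3 - ½ = -7/2 ≈ -3.5000)
g = 36 (g = -(-12)*3 = -1*(-36) = 36)
j(W) = 61/2 (j(W) = (-7/2 - 2) + 36 = -11/2 + 36 = 61/2)
(√(-29 + t(-5)) + j(10))/(-57) = (√(-29 + 9) + 61/2)/(-57) = (√(-20) + 61/2)*(-1/57) = (2*I*√5 + 61/2)*(-1/57) = (61/2 + 2*I*√5)*(-1/57) = -61/114 - 2*I*√5/57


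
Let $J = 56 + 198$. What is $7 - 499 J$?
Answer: $-126739$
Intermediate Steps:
$J = 254$
$7 - 499 J = 7 - 126746 = -126739$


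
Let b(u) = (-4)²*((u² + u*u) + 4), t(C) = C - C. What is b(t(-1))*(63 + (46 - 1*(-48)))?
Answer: 10048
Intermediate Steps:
t(C) = 0
b(u) = 64 + 32*u² (b(u) = 16*((u² + u²) + 4) = 16*(2*u² + 4) = 16*(4 + 2*u²) = 64 + 32*u²)
b(t(-1))*(63 + (46 - 1*(-48))) = (64 + 32*0²)*(63 + (46 - 1*(-48))) = (64 + 32*0)*(63 + (46 + 48)) = (64 + 0)*(63 + 94) = 64*157 = 10048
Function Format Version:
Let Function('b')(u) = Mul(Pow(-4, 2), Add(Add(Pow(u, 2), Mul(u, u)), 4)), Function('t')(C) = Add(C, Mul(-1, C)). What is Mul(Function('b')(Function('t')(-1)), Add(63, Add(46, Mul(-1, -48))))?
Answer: 10048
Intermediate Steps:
Function('t')(C) = 0
Function('b')(u) = Add(64, Mul(32, Pow(u, 2))) (Function('b')(u) = Mul(16, Add(Add(Pow(u, 2), Pow(u, 2)), 4)) = Mul(16, Add(Mul(2, Pow(u, 2)), 4)) = Mul(16, Add(4, Mul(2, Pow(u, 2)))) = Add(64, Mul(32, Pow(u, 2))))
Mul(Function('b')(Function('t')(-1)), Add(63, Add(46, Mul(-1, -48)))) = Mul(Add(64, Mul(32, Pow(0, 2))), Add(63, Add(46, Mul(-1, -48)))) = Mul(Add(64, Mul(32, 0)), Add(63, Add(46, 48))) = Mul(Add(64, 0), Add(63, 94)) = Mul(64, 157) = 10048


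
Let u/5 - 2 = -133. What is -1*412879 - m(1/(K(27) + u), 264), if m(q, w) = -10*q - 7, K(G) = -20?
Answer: -55737722/135 ≈ -4.1287e+5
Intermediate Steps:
u = -655 (u = 10 + 5*(-133) = 10 - 665 = -655)
m(q, w) = -7 - 10*q
-1*412879 - m(1/(K(27) + u), 264) = -1*412879 - (-7 - 10/(-20 - 655)) = -412879 - (-7 - 10/(-675)) = -412879 - (-7 - 10*(-1/675)) = -412879 - (-7 + 2/135) = -412879 - 1*(-943/135) = -412879 + 943/135 = -55737722/135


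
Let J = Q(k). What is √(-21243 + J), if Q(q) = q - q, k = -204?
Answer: I*√21243 ≈ 145.75*I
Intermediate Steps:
Q(q) = 0
J = 0
√(-21243 + J) = √(-21243 + 0) = √(-21243) = I*√21243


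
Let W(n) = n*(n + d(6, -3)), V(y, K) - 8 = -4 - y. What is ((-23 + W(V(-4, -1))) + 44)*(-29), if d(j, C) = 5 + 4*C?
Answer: -841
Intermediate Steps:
V(y, K) = 4 - y (V(y, K) = 8 + (-4 - y) = 4 - y)
W(n) = n*(-7 + n) (W(n) = n*(n + (5 + 4*(-3))) = n*(n + (5 - 12)) = n*(n - 7) = n*(-7 + n))
((-23 + W(V(-4, -1))) + 44)*(-29) = ((-23 + (4 - 1*(-4))*(-7 + (4 - 1*(-4)))) + 44)*(-29) = ((-23 + (4 + 4)*(-7 + (4 + 4))) + 44)*(-29) = ((-23 + 8*(-7 + 8)) + 44)*(-29) = ((-23 + 8*1) + 44)*(-29) = ((-23 + 8) + 44)*(-29) = (-15 + 44)*(-29) = 29*(-29) = -841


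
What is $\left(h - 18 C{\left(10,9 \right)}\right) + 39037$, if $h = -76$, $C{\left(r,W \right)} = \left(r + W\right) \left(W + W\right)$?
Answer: $32805$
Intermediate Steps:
$C{\left(r,W \right)} = 2 W \left(W + r\right)$ ($C{\left(r,W \right)} = \left(W + r\right) 2 W = 2 W \left(W + r\right)$)
$\left(h - 18 C{\left(10,9 \right)}\right) + 39037 = \left(-76 - 18 \cdot 2 \cdot 9 \left(9 + 10\right)\right) + 39037 = \left(-76 - 18 \cdot 2 \cdot 9 \cdot 19\right) + 39037 = \left(-76 - 6156\right) + 39037 = -6232 + 39037 = 32805$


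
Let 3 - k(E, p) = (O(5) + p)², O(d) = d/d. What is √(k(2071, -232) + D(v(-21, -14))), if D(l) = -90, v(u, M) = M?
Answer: 2*I*√13362 ≈ 231.19*I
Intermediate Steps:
O(d) = 1
k(E, p) = 3 - (1 + p)²
√(k(2071, -232) + D(v(-21, -14))) = √((3 - (1 - 232)²) - 90) = √((3 - 1*(-231)²) - 90) = √((3 - 1*53361) - 90) = √((3 - 53361) - 90) = √(-53358 - 90) = √(-53448) = 2*I*√13362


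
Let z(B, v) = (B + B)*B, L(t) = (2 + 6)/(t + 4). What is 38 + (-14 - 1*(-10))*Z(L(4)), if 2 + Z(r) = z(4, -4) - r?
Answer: -78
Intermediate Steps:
L(t) = 8/(4 + t)
z(B, v) = 2*B² (z(B, v) = (2*B)*B = 2*B²)
Z(r) = 30 - r (Z(r) = -2 + (2*4² - r) = -2 + (2*16 - r) = -2 + (32 - r) = 30 - r)
38 + (-14 - 1*(-10))*Z(L(4)) = 38 + (-14 - 1*(-10))*(30 - 8/(4 + 4)) = 38 + (-14 + 10)*(30 - 8/8) = 38 - 4*(30 - 8/8) = 38 - 4*(30 - 1*1) = 38 - 4*(30 - 1) = 38 - 4*29 = 38 - 116 = -78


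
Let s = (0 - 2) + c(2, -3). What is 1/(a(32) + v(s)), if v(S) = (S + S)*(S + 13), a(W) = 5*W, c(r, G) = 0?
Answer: 1/116 ≈ 0.0086207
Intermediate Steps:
s = -2 (s = (0 - 2) + 0 = -2 + 0 = -2)
v(S) = 2*S*(13 + S) (v(S) = (2*S)*(13 + S) = 2*S*(13 + S))
1/(a(32) + v(s)) = 1/(5*32 + 2*(-2)*(13 - 2)) = 1/(160 + 2*(-2)*11) = 1/(160 - 44) = 1/116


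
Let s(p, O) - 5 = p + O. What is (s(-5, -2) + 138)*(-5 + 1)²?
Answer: 2176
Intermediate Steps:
s(p, O) = 5 + O + p (s(p, O) = 5 + (p + O) = 5 + (O + p) = 5 + O + p)
(s(-5, -2) + 138)*(-5 + 1)² = ((5 - 2 - 5) + 138)*(-5 + 1)² = (-2 + 138)*(-4)² = 136*16 = 2176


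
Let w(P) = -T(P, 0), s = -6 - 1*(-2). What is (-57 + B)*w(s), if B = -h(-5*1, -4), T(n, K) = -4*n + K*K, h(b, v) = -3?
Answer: 864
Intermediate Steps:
T(n, K) = K² - 4*n (T(n, K) = -4*n + K² = K² - 4*n)
s = -4 (s = -6 + 2 = -4)
w(P) = 4*P (w(P) = -(0² - 4*P) = -(0 - 4*P) = -(-4)*P = 4*P)
B = 3 (B = -1*(-3) = 3)
(-57 + B)*w(s) = (-57 + 3)*(4*(-4)) = -54*(-16) = 864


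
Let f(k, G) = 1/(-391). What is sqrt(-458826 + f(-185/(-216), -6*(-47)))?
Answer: I*sqrt(70145778097)/391 ≈ 677.37*I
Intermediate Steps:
f(k, G) = -1/391
sqrt(-458826 + f(-185/(-216), -6*(-47))) = sqrt(-458826 - 1/391) = sqrt(-179400967/391) = I*sqrt(70145778097)/391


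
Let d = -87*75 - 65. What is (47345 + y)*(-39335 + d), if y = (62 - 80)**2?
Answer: -2189198825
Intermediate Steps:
y = 324 (y = (-18)**2 = 324)
d = -6590 (d = -6525 - 65 = -6590)
(47345 + y)*(-39335 + d) = (47345 + 324)*(-39335 - 6590) = 47669*(-45925) = -2189198825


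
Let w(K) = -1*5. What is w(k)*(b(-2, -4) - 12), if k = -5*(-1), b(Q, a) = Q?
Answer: 70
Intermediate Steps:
k = 5
w(K) = -5
w(k)*(b(-2, -4) - 12) = -5*(-2 - 12) = -5*(-14) = 70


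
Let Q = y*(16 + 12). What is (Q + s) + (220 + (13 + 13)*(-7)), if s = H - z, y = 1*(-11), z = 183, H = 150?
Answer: -303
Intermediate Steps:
y = -11
Q = -308 (Q = -11*(16 + 12) = -11*28 = -308)
s = -33 (s = 150 - 1*183 = 150 - 183 = -33)
(Q + s) + (220 + (13 + 13)*(-7)) = (-308 - 33) + (220 + (13 + 13)*(-7)) = -341 + (220 + 26*(-7)) = -341 + (220 - 182) = -341 + 38 = -303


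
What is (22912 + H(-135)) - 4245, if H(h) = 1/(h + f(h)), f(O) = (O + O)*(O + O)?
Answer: 1358304256/72765 ≈ 18667.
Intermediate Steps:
f(O) = 4*O² (f(O) = (2*O)*(2*O) = 4*O²)
H(h) = 1/(h + 4*h²)
(22912 + H(-135)) - 4245 = (22912 + 1/((-135)*(1 + 4*(-135)))) - 4245 = (22912 - 1/(135*(1 - 540))) - 4245 = (22912 - 1/135/(-539)) - 4245 = (22912 - 1/135*(-1/539)) - 4245 = (22912 + 1/72765) - 4245 = 1667191681/72765 - 4245 = 1358304256/72765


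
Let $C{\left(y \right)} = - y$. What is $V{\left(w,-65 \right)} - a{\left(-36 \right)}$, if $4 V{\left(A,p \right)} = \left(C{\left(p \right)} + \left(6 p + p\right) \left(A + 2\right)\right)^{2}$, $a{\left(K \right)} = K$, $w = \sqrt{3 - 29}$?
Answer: $- \frac{4668481}{4} + \frac{384475 i \sqrt{26}}{2} \approx -1.1671 \cdot 10^{6} + 9.8022 \cdot 10^{5} i$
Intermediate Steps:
$w = i \sqrt{26}$ ($w = \sqrt{-26} = i \sqrt{26} \approx 5.099 i$)
$V{\left(A,p \right)} = \frac{\left(- p + 7 p \left(2 + A\right)\right)^{2}}{4}$ ($V{\left(A,p \right)} = \frac{\left(- p + \left(6 p + p\right) \left(A + 2\right)\right)^{2}}{4} = \frac{\left(- p + 7 p \left(2 + A\right)\right)^{2}}{4}$)
$V{\left(w,-65 \right)} - a{\left(-36 \right)} = \frac{\left(-65\right)^{2} \left(13 + 7 i \sqrt{26}\right)^{2}}{4} - -36 = \frac{1}{4} \cdot 4225 \left(13 + 7 i \sqrt{26}\right)^{2} + 36 = \frac{4225 \left(13 + 7 i \sqrt{26}\right)^{2}}{4} + 36 = 36 + \frac{4225 \left(13 + 7 i \sqrt{26}\right)^{2}}{4}$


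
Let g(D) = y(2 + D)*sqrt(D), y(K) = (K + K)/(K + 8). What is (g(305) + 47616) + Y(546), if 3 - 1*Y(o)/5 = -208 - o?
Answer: 51401 + 614*sqrt(305)/315 ≈ 51435.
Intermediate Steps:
Y(o) = 1055 + 5*o (Y(o) = 15 - 5*(-208 - o) = 15 + (1040 + 5*o) = 1055 + 5*o)
y(K) = 2*K/(8 + K) (y(K) = (2*K)/(8 + K) = 2*K/(8 + K))
g(D) = 2*sqrt(D)*(2 + D)/(10 + D) (g(D) = (2*(2 + D)/(8 + (2 + D)))*sqrt(D) = (2*(2 + D)/(10 + D))*sqrt(D) = 2*sqrt(D)*(2 + D)/(10 + D))
(g(305) + 47616) + Y(546) = (2*sqrt(305)*(2 + 305)/(10 + 305) + 47616) + (1055 + 5*546) = (2*sqrt(305)*307/315 + 47616) + (1055 + 2730) = (2*sqrt(305)*(1/315)*307 + 47616) + 3785 = (614*sqrt(305)/315 + 47616) + 3785 = (47616 + 614*sqrt(305)/315) + 3785 = 51401 + 614*sqrt(305)/315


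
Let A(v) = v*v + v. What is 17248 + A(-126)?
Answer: 32998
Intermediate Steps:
A(v) = v + v**2 (A(v) = v**2 + v = v + v**2)
17248 + A(-126) = 17248 - 126*(1 - 126) = 17248 - 126*(-125) = 17248 + 15750 = 32998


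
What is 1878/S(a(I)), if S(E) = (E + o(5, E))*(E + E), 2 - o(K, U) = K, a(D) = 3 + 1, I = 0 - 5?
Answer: 939/4 ≈ 234.75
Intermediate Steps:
I = -5
a(D) = 4
o(K, U) = 2 - K
S(E) = 2*E*(-3 + E) (S(E) = (E + (2 - 1*5))*(E + E) = (E + (2 - 5))*(2*E) = (E - 3)*(2*E) = (-3 + E)*(2*E) = 2*E*(-3 + E))
1878/S(a(I)) = 1878/((2*4*(-3 + 4))) = 1878/((2*4*1)) = 1878/8 = 1878*(1/8) = 939/4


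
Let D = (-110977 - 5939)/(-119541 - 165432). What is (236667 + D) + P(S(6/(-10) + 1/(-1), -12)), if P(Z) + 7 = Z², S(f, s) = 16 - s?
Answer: 22555081976/94991 ≈ 2.3744e+5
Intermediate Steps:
D = 38972/94991 (D = -116916/(-284973) = -116916*(-1/284973) = 38972/94991 ≈ 0.41027)
P(Z) = -7 + Z²
(236667 + D) + P(S(6/(-10) + 1/(-1), -12)) = (236667 + 38972/94991) + (-7 + (16 - 1*(-12))²) = 22481273969/94991 + (-7 + (16 + 12)²) = 22481273969/94991 + (-7 + 28²) = 22481273969/94991 + (-7 + 784) = 22481273969/94991 + 777 = 22555081976/94991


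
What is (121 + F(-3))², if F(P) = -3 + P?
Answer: 13225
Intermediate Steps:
(121 + F(-3))² = (121 + (-3 - 3))² = (121 - 6)² = 115² = 13225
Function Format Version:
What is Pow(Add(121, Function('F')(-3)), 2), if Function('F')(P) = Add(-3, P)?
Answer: 13225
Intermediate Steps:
Pow(Add(121, Function('F')(-3)), 2) = Pow(Add(121, Add(-3, -3)), 2) = Pow(Add(121, -6), 2) = Pow(115, 2) = 13225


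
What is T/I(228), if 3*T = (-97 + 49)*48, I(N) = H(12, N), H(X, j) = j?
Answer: -64/19 ≈ -3.3684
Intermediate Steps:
I(N) = N
T = -768 (T = ((-97 + 49)*48)/3 = (-48*48)/3 = (⅓)*(-2304) = -768)
T/I(228) = -768/228 = -768*1/228 = -64/19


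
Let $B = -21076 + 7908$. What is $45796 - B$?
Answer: $58964$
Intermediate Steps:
$B = -13168$
$45796 - B = 45796 - -13168 = 45796 + 13168 = 58964$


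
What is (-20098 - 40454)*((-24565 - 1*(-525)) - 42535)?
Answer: 4031249400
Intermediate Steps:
(-20098 - 40454)*((-24565 - 1*(-525)) - 42535) = -60552*((-24565 + 525) - 42535) = -60552*(-24040 - 42535) = -60552*(-66575) = 4031249400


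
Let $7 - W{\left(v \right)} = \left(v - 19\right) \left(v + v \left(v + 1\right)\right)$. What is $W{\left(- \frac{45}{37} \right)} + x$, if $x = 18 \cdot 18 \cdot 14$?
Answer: $\frac{229140439}{50653} \approx 4523.7$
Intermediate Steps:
$x = 4536$ ($x = 324 \cdot 14 = 4536$)
$W{\left(v \right)} = 7 - \left(-19 + v\right) \left(v + v \left(1 + v\right)\right)$ ($W{\left(v \right)} = 7 - \left(v - 19\right) \left(v + v \left(v + 1\right)\right) = 7 - \left(-19 + v\right) \left(v + v \left(1 + v\right)\right)$)
$W{\left(- \frac{45}{37} \right)} + x = \left(7 - \left(- \frac{45}{37}\right)^{3} + 17 \left(- \frac{45}{37}\right)^{2} + 38 \left(- \frac{45}{37}\right)\right) + 4536 = \left(7 - - \frac{91125}{50653} + 17 \cdot \frac{2025}{1369} - \frac{1710}{37}\right) + 4536 = \left(7 + \frac{91125}{50653} + \frac{34425}{1369} - \frac{1710}{37}\right) + 4536 = - \frac{621569}{50653} + 4536 = \frac{229140439}{50653}$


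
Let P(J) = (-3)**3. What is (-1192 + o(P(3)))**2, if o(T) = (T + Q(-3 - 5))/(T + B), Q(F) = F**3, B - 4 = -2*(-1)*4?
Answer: 300710281/225 ≈ 1.3365e+6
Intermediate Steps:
B = 12 (B = 4 - 2*(-1)*4 = 4 + 2*4 = 4 + 8 = 12)
P(J) = -27
o(T) = (-512 + T)/(12 + T) (o(T) = (T + (-3 - 5)**3)/(T + 12) = (T + (-8)**3)/(12 + T) = (T - 512)/(12 + T) = (-512 + T)/(12 + T))
(-1192 + o(P(3)))**2 = (-1192 + (-512 - 27)/(12 - 27))**2 = (-1192 - 539/(-15))**2 = (-1192 - 1/15*(-539))**2 = (-1192 + 539/15)**2 = (-17341/15)**2 = 300710281/225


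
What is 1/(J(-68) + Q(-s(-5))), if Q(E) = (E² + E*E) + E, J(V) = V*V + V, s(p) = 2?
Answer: 1/4562 ≈ 0.00021920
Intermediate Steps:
J(V) = V + V² (J(V) = V² + V = V + V²)
Q(E) = E + 2*E² (Q(E) = (E² + E²) + E = 2*E² + E = E + 2*E²)
1/(J(-68) + Q(-s(-5))) = 1/(-68*(1 - 68) + (-1*2)*(1 + 2*(-1*2))) = 1/(-68*(-67) - 2*(1 + 2*(-2))) = 1/(4556 - 2*(1 - 4)) = 1/(4556 - 2*(-3)) = 1/(4556 + 6) = 1/4562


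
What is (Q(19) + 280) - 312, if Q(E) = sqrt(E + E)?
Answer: -32 + sqrt(38) ≈ -25.836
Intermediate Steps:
Q(E) = sqrt(2)*sqrt(E) (Q(E) = sqrt(2*E) = sqrt(2)*sqrt(E))
(Q(19) + 280) - 312 = (sqrt(2)*sqrt(19) + 280) - 312 = (sqrt(38) + 280) - 312 = (280 + sqrt(38)) - 312 = -32 + sqrt(38)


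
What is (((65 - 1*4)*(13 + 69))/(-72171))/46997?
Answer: -5002/3391820487 ≈ -1.4747e-6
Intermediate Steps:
(((65 - 1*4)*(13 + 69))/(-72171))/46997 = (((65 - 4)*82)*(-1/72171))*(1/46997) = ((61*82)*(-1/72171))*(1/46997) = (5002*(-1/72171))*(1/46997) = -5002/72171*1/46997 = -5002/3391820487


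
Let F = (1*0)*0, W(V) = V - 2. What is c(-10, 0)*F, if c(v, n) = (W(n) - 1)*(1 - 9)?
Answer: 0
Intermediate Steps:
W(V) = -2 + V
c(v, n) = 24 - 8*n (c(v, n) = ((-2 + n) - 1)*(1 - 9) = (-3 + n)*(-8) = 24 - 8*n)
F = 0 (F = 0*0 = 0)
c(-10, 0)*F = (24 - 8*0)*0 = (24 + 0)*0 = 24*0 = 0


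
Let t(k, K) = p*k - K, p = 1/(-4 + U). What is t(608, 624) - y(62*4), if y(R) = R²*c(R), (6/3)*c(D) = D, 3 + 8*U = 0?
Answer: -266954064/35 ≈ -7.6273e+6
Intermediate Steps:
U = -3/8 (U = -3/8 + (⅛)*0 = -3/8 + 0 = -3/8 ≈ -0.37500)
c(D) = D/2
p = -8/35 (p = 1/(-4 - 3/8) = 1/(-35/8) = -8/35 ≈ -0.22857)
t(k, K) = -K - 8*k/35 (t(k, K) = -8*k/35 - K = -K - 8*k/35)
y(R) = R³/2 (y(R) = R²*(R/2) = R³/2)
t(608, 624) - y(62*4) = (-1*624 - 8/35*608) - (62*4)³/2 = (-624 - 4864/35) - 248³/2 = -26704/35 - 15252992/2 = -26704/35 - 1*7626496 = -26704/35 - 7626496 = -266954064/35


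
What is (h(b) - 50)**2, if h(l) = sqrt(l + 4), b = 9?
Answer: (50 - sqrt(13))**2 ≈ 2152.4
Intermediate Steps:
h(l) = sqrt(4 + l)
(h(b) - 50)**2 = (sqrt(4 + 9) - 50)**2 = (sqrt(13) - 50)**2 = (-50 + sqrt(13))**2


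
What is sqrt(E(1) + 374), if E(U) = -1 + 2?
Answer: 5*sqrt(15) ≈ 19.365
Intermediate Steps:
E(U) = 1
sqrt(E(1) + 374) = sqrt(1 + 374) = sqrt(375) = 5*sqrt(15)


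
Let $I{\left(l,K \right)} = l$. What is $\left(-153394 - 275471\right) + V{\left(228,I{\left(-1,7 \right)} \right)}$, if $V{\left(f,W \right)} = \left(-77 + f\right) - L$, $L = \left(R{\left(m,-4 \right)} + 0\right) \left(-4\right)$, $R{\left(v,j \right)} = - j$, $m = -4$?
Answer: $-428698$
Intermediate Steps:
$L = -16$ ($L = \left(\left(-1\right) \left(-4\right) + 0\right) \left(-4\right) = \left(4 + 0\right) \left(-4\right) = 4 \left(-4\right) = -16$)
$V{\left(f,W \right)} = -61 + f$ ($V{\left(f,W \right)} = \left(-77 + f\right) - -16 = \left(-77 + f\right) + 16 = -61 + f$)
$\left(-153394 - 275471\right) + V{\left(228,I{\left(-1,7 \right)} \right)} = \left(-153394 - 275471\right) + \left(-61 + 228\right) = -428865 + 167 = -428698$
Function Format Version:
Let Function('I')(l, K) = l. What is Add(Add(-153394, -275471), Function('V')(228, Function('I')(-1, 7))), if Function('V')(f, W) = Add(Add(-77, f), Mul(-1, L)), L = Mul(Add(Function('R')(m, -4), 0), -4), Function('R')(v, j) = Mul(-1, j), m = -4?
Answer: -428698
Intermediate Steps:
L = -16 (L = Mul(Add(Mul(-1, -4), 0), -4) = Mul(Add(4, 0), -4) = Mul(4, -4) = -16)
Function('V')(f, W) = Add(-61, f) (Function('V')(f, W) = Add(Add(-77, f), Mul(-1, -16)) = Add(Add(-77, f), 16) = Add(-61, f))
Add(Add(-153394, -275471), Function('V')(228, Function('I')(-1, 7))) = Add(Add(-153394, -275471), Add(-61, 228)) = Add(-428865, 167) = -428698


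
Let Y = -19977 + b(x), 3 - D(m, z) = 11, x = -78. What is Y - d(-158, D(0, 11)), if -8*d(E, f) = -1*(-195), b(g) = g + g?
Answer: -160869/8 ≈ -20109.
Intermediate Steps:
D(m, z) = -8 (D(m, z) = 3 - 1*11 = 3 - 11 = -8)
b(g) = 2*g
Y = -20133 (Y = -19977 + 2*(-78) = -19977 - 156 = -20133)
d(E, f) = -195/8 (d(E, f) = -(-1)*(-195)/8 = -⅛*195 = -195/8)
Y - d(-158, D(0, 11)) = -20133 - 1*(-195/8) = -20133 + 195/8 = -160869/8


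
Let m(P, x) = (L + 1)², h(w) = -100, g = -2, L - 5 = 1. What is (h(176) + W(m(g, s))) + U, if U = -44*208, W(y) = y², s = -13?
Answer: -6851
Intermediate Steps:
L = 6 (L = 5 + 1 = 6)
m(P, x) = 49 (m(P, x) = (6 + 1)² = 7² = 49)
U = -9152
(h(176) + W(m(g, s))) + U = (-100 + 49²) - 9152 = (-100 + 2401) - 9152 = 2301 - 9152 = -6851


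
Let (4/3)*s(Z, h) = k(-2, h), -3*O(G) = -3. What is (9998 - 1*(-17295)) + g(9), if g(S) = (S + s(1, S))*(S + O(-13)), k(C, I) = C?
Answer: 27368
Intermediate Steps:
O(G) = 1 (O(G) = -⅓*(-3) = 1)
s(Z, h) = -3/2 (s(Z, h) = (¾)*(-2) = -3/2)
g(S) = (1 + S)*(-3/2 + S) (g(S) = (S - 3/2)*(S + 1) = (-3/2 + S)*(1 + S) = (1 + S)*(-3/2 + S))
(9998 - 1*(-17295)) + g(9) = (9998 - 1*(-17295)) + (-3/2 + 9² - ½*9) = (9998 + 17295) + (-3/2 + 81 - 9/2) = 27293 + 75 = 27368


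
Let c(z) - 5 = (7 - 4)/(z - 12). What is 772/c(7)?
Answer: 1930/11 ≈ 175.45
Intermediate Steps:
c(z) = 5 + 3/(-12 + z) (c(z) = 5 + (7 - 4)/(z - 12) = 5 + 3/(-12 + z))
772/c(7) = 772/(((-57 + 5*7)/(-12 + 7))) = 772/(((-57 + 35)/(-5))) = 772/((-⅕*(-22))) = 772/(22/5) = 772*(5/22) = 1930/11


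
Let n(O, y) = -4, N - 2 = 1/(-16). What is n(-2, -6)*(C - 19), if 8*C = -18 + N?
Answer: 2689/32 ≈ 84.031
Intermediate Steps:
N = 31/16 (N = 2 + 1/(-16) = 2 - 1/16 = 31/16 ≈ 1.9375)
C = -257/128 (C = (-18 + 31/16)/8 = (⅛)*(-257/16) = -257/128 ≈ -2.0078)
n(-2, -6)*(C - 19) = -4*(-257/128 - 19) = -4*(-2689/128) = 2689/32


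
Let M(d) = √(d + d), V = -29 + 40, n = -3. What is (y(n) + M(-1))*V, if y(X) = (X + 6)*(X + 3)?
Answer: 11*I*√2 ≈ 15.556*I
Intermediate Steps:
V = 11
M(d) = √2*√d (M(d) = √(2*d) = √2*√d)
y(X) = (3 + X)*(6 + X) (y(X) = (6 + X)*(3 + X) = (3 + X)*(6 + X))
(y(n) + M(-1))*V = ((18 + (-3)² + 9*(-3)) + √2*√(-1))*11 = ((18 + 9 - 27) + √2*I)*11 = (0 + I*√2)*11 = (I*√2)*11 = 11*I*√2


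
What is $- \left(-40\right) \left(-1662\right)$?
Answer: $-66480$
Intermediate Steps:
$- \left(-40\right) \left(-1662\right) = \left(-1\right) 66480 = -66480$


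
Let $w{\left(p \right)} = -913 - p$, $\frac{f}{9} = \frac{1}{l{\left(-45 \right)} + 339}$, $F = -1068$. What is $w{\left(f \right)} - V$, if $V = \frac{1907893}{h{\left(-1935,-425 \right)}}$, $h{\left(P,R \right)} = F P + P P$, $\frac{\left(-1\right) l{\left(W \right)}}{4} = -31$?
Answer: $- \frac{189021025423}{206954055} \approx -913.35$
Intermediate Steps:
$l{\left(W \right)} = 124$ ($l{\left(W \right)} = \left(-4\right) \left(-31\right) = 124$)
$f = \frac{9}{463}$ ($f = \frac{9}{124 + 339} = \frac{9}{463} \approx 0.019438$)
$h{\left(P,R \right)} = P^{2} - 1068 P$ ($h{\left(P,R \right)} = - 1068 P + P P = - 1068 P + P^{2} = P^{2} - 1068 P$)
$V = \frac{146761}{446985}$ ($V = \frac{1907893}{\left(-1935\right) \left(-1068 - 1935\right)} = \frac{1907893}{\left(-1935\right) \left(-3003\right)} = \frac{1907893}{5810805} = 1907893 \cdot \frac{1}{5810805} = \frac{146761}{446985} \approx 0.32834$)
$w{\left(f \right)} - V = \left(-913 - \frac{9}{463}\right) - \frac{146761}{446985} = - \frac{422728}{463} - \frac{146761}{446985} = - \frac{189021025423}{206954055}$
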